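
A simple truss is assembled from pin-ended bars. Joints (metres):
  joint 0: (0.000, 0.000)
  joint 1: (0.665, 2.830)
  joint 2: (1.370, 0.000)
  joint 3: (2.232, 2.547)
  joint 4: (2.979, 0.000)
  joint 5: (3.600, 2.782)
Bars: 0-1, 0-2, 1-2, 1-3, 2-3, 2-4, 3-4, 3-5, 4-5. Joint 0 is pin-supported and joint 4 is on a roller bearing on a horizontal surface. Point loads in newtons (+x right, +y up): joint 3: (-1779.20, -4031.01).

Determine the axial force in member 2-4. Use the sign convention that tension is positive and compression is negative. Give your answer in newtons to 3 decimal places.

439.643

N=6 nodes, M=9 members, R=3 reactions → 2N=12, M+R=12
member 0 (0-1): L=2.9071, (cx,cy)=(0.2288,0.9735)
member 1 (0-2): L=1.3700, (cx,cy)=(1.0000,0.0000)
member 2 (1-2): L=2.9165, (cx,cy)=(0.2417,-0.9703)
member 3 (1-3): L=1.5923, (cx,cy)=(0.9841,-0.1777)
member 4 (2-3): L=2.6889, (cx,cy)=(0.3206,0.9472)
member 5 (2-4): L=1.6090, (cx,cy)=(1.0000,0.0000)
member 6 (3-4): L=2.6543, (cx,cy)=(0.2814,-0.9596)
member 7 (3-5): L=1.3880, (cx,cy)=(0.9856,0.1693)
member 8 (4-5): L=2.8505, (cx,cy)=(0.2179,0.9760)
solve A·x = −loads:
  F[0-1] = -2600.9509 N (compression)
  F[0-2] = -1184.2280 N (compression)
  F[1-2] = +2848.2499 N (tension)
  F[1-3] = -1304.2391 N (compression)
  F[2-3] = -2917.7733 N (compression)
  F[2-4] = +439.6430 N (tension)
  F[3-4] = -1562.1646 N (compression)
  F[3-5] = -0.0000 N (tension)
  F[4-5] = +0.0000 N (tension)
  Rx@0 = +1779.2000 N
  Ry@0 = +2531.9862 N
  Ry@4 = +1499.0238 N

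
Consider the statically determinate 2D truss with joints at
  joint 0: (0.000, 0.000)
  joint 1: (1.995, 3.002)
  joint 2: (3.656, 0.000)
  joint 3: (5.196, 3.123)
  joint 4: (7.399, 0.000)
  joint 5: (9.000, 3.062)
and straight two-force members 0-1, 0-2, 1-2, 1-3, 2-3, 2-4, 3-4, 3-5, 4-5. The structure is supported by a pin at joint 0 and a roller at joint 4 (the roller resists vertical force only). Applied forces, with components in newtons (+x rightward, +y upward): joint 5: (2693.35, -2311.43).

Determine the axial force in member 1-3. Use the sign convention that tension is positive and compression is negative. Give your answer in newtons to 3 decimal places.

1927.636

N=6 nodes, M=9 members, R=3 reactions → 2N=12, M+R=12
member 0 (0-1): L=3.6044, (cx,cy)=(0.5535,0.8329)
member 1 (0-2): L=3.6560, (cx,cy)=(1.0000,0.0000)
member 2 (1-2): L=3.4309, (cx,cy)=(0.4841,-0.8750)
member 3 (1-3): L=3.2033, (cx,cy)=(0.9993,0.0378)
member 4 (2-3): L=3.4821, (cx,cy)=(0.4423,0.8969)
member 5 (2-4): L=3.7430, (cx,cy)=(1.0000,0.0000)
member 6 (3-4): L=3.8218, (cx,cy)=(0.5764,-0.8171)
member 7 (3-5): L=3.8045, (cx,cy)=(0.9999,-0.0160)
member 8 (4-5): L=3.4553, (cx,cy)=(0.4633,0.8862)
solve A·x = −loads:
  F[0-1] = +1938.8169 N (tension)
  F[0-2] = +1620.2475 N (tension)
  F[1-2] = -1762.2392 N (compression)
  F[1-3] = +1927.6357 N (tension)
  F[2-3] = +1719.2312 N (tension)
  F[2-4] = +6.7305 N (tension)
  F[3-4] = -2052.0288 N (compression)
  F[3-5] = +3869.9604 N (tension)
  F[4-5] = -2538.2973 N (compression)
  Rx@0 = -2693.3500 N
  Ry@0 = -1614.7638 N
  Ry@4 = +3926.1938 N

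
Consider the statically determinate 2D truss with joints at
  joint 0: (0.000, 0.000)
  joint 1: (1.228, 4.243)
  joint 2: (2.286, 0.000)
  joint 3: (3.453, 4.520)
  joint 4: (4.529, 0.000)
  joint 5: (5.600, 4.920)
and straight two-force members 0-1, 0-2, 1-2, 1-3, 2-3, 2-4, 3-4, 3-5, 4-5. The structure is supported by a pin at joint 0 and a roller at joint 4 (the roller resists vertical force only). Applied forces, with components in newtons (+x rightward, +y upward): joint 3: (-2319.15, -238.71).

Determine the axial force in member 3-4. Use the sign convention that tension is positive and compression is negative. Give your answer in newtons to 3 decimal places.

2192.136

N=6 nodes, M=9 members, R=3 reactions → 2N=12, M+R=12
member 0 (0-1): L=4.4171, (cx,cy)=(0.2780,0.9606)
member 1 (0-2): L=2.2860, (cx,cy)=(1.0000,0.0000)
member 2 (1-2): L=4.3729, (cx,cy)=(0.2419,-0.9703)
member 3 (1-3): L=2.2422, (cx,cy)=(0.9923,0.1235)
member 4 (2-3): L=4.6682, (cx,cy)=(0.2500,0.9682)
member 5 (2-4): L=2.2430, (cx,cy)=(1.0000,0.0000)
member 6 (3-4): L=4.6463, (cx,cy)=(0.2316,-0.9728)
member 7 (3-5): L=2.1839, (cx,cy)=(0.9831,0.1832)
member 8 (4-5): L=5.0352, (cx,cy)=(0.2127,0.9771)
solve A·x = −loads:
  F[0-1] = -2468.5686 N (compression)
  F[0-2] = -1632.8667 N (compression)
  F[1-2] = +2284.8768 N (tension)
  F[1-3] = -1248.6602 N (compression)
  F[2-3] = -2289.6941 N (compression)
  F[2-4] = -507.6587 N (compression)
  F[3-4] = +2192.1364 N (tension)
  F[3-5] = -0.0000 N (compression)
  F[4-5] = -0.0000 N (compression)
  Rx@0 = +2319.1500 N
  Ry@0 = +2371.2541 N
  Ry@4 = -2132.5441 N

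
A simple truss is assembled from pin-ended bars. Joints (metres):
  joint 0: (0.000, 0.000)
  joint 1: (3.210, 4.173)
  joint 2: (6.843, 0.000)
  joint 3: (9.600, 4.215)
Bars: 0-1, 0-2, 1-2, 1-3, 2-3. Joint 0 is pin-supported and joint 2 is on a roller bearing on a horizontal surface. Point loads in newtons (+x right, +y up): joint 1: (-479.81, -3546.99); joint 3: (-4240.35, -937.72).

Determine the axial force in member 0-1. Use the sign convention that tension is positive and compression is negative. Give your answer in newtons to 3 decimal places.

N=4 nodes, M=5 members, R=3 reactions → 2N=8, M+R=8
member 0 (0-1): L=5.2648, (cx,cy)=(0.6097,0.7926)
member 1 (0-2): L=6.8430, (cx,cy)=(1.0000,0.0000)
member 2 (1-2): L=5.5329, (cx,cy)=(0.6566,-0.7542)
member 3 (1-3): L=6.3901, (cx,cy)=(1.0000,0.0066)
member 4 (2-3): L=5.0366, (cx,cy)=(0.5474,0.8369)
solve A·x = −loads:
  F[0-1] = -5563.5426 N (compression)
  F[0-2] = -1328.0082 N (compression)
  F[1-2] = +1112.2282 N (tension)
  F[1-3] = -3642.7335 N (compression)
  F[2-3] = -1091.8924 N (compression)
  Rx@0 = +4720.1600 N
  Ry@0 = +4409.7973 N
  Ry@2 = +74.9127 N

-5563.543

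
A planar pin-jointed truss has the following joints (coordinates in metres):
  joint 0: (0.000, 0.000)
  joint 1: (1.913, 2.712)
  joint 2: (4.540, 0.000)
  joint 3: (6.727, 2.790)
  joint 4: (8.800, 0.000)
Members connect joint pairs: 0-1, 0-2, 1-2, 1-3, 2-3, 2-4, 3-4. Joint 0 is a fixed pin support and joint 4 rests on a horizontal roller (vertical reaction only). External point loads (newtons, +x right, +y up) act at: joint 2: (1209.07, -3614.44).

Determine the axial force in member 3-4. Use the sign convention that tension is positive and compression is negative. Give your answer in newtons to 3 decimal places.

-2323.107

N=5 nodes, M=7 members, R=3 reactions → 2N=10, M+R=10
member 0 (0-1): L=3.3188, (cx,cy)=(0.5764,0.8172)
member 1 (0-2): L=4.5400, (cx,cy)=(1.0000,0.0000)
member 2 (1-2): L=3.7757, (cx,cy)=(0.6958,-0.7183)
member 3 (1-3): L=4.8146, (cx,cy)=(0.9999,0.0162)
member 4 (2-3): L=3.5450, (cx,cy)=(0.6169,0.7870)
member 5 (2-4): L=4.2600, (cx,cy)=(1.0000,0.0000)
member 6 (3-4): L=3.4758, (cx,cy)=(0.5964,-0.8027)
solve A·x = −loads:
  F[0-1] = -2141.2181 N (compression)
  F[0-2] = +2443.2919 N (tension)
  F[1-2] = +2370.9519 N (tension)
  F[1-3] = -2884.2164 N (compression)
  F[2-3] = +2428.7086 N (tension)
  F[2-4] = +1385.5088 N (tension)
  F[3-4] = -2323.1067 N (compression)
  Rx@0 = -1209.0700 N
  Ry@0 = +1749.7175 N
  Ry@4 = +1864.7225 N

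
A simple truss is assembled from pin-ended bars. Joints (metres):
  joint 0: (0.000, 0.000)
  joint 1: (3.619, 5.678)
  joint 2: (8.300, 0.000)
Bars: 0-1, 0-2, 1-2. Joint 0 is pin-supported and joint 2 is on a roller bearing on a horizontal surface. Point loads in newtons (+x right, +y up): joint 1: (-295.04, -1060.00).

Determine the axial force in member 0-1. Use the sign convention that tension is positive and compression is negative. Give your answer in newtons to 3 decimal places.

N=3 nodes, M=3 members, R=3 reactions → 2N=6, M+R=6
member 0 (0-1): L=6.7333, (cx,cy)=(0.5375,0.8433)
member 1 (0-2): L=8.3000, (cx,cy)=(1.0000,0.0000)
member 2 (1-2): L=7.3588, (cx,cy)=(0.6361,-0.7716)
solve A·x = −loads:
  F[0-1] = -948.2663 N (compression)
  F[0-2] = +214.6349 N (tension)
  F[1-2] = -337.4169 N (compression)
  Rx@0 = +295.0400 N
  Ry@0 = +799.6503 N
  Ry@2 = +260.3497 N

-948.266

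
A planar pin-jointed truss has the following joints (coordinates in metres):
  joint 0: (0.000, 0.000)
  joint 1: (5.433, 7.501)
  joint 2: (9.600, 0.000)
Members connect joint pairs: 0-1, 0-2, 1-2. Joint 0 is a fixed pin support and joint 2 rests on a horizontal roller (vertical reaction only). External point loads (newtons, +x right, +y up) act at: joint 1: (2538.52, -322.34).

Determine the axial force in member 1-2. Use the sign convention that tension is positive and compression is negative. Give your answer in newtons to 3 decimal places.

-2477.678

N=3 nodes, M=3 members, R=3 reactions → 2N=6, M+R=6
member 0 (0-1): L=9.2619, (cx,cy)=(0.5866,0.8099)
member 1 (0-2): L=9.6000, (cx,cy)=(1.0000,0.0000)
member 2 (1-2): L=8.5807, (cx,cy)=(0.4856,-0.8742)
solve A·x = −loads:
  F[0-1] = +2276.3508 N (tension)
  F[0-2] = +1203.2178 N (tension)
  F[1-2] = -2477.6780 N (compression)
  Rx@0 = -2538.5200 N
  Ry@0 = -1843.5675 N
  Ry@2 = +2165.9075 N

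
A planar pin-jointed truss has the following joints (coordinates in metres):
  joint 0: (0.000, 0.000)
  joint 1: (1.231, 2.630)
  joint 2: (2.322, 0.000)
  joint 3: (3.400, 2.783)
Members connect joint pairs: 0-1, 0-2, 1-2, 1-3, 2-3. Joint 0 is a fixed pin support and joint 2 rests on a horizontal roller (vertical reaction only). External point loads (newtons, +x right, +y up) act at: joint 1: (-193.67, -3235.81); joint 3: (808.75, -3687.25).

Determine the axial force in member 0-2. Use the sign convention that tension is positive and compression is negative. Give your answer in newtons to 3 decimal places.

174.436

N=4 nodes, M=5 members, R=3 reactions → 2N=8, M+R=8
member 0 (0-1): L=2.9038, (cx,cy)=(0.4239,0.9057)
member 1 (0-2): L=2.3220, (cx,cy)=(1.0000,0.0000)
member 2 (1-2): L=2.8473, (cx,cy)=(0.3832,-0.9237)
member 3 (1-3): L=2.1744, (cx,cy)=(0.9975,0.0704)
member 4 (2-3): L=2.9845, (cx,cy)=(0.3612,0.9325)
solve A·x = −loads:
  F[0-1] = +1039.4448 N (tension)
  F[0-2] = +174.4364 N (tension)
  F[1-2] = -4346.7545 N (compression)
  F[1-3] = +2305.5678 N (tension)
  F[2-3] = -4128.1820 N (compression)
  Rx@0 = -615.0800 N
  Ry@0 = -941.4237 N
  Ry@2 = +7864.4837 N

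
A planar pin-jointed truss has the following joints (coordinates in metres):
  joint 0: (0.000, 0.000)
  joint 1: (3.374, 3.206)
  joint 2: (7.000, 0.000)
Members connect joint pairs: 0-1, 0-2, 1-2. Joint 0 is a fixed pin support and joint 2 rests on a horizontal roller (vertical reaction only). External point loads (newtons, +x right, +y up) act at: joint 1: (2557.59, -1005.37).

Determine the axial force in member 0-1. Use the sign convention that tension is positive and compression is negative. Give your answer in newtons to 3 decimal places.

944.494

N=3 nodes, M=3 members, R=3 reactions → 2N=6, M+R=6
member 0 (0-1): L=4.6543, (cx,cy)=(0.7249,0.6888)
member 1 (0-2): L=7.0000, (cx,cy)=(1.0000,0.0000)
member 2 (1-2): L=4.8401, (cx,cy)=(0.7492,-0.6624)
solve A·x = −loads:
  F[0-1] = +944.4942 N (tension)
  F[0-2] = +1872.9031 N (tension)
  F[1-2] = -2499.9970 N (compression)
  Rx@0 = -2557.5900 N
  Ry@0 = -650.5946 N
  Ry@2 = +1655.9646 N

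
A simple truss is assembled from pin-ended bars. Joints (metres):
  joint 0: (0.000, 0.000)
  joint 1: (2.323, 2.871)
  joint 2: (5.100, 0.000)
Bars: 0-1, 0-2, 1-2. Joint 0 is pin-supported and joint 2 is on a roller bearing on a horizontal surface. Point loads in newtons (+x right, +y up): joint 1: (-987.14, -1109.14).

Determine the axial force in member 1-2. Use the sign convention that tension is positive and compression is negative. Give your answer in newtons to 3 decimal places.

70.257

N=3 nodes, M=3 members, R=3 reactions → 2N=6, M+R=6
member 0 (0-1): L=3.6931, (cx,cy)=(0.6290,0.7774)
member 1 (0-2): L=5.1000, (cx,cy)=(1.0000,0.0000)
member 2 (1-2): L=3.9943, (cx,cy)=(0.6952,-0.7188)
solve A·x = −loads:
  F[0-1] = -1491.6967 N (compression)
  F[0-2] = -48.8459 N (compression)
  F[1-2] = +70.2575 N (tension)
  Rx@0 = +987.1400 N
  Ry@0 = +1159.6394 N
  Ry@2 = -50.4994 N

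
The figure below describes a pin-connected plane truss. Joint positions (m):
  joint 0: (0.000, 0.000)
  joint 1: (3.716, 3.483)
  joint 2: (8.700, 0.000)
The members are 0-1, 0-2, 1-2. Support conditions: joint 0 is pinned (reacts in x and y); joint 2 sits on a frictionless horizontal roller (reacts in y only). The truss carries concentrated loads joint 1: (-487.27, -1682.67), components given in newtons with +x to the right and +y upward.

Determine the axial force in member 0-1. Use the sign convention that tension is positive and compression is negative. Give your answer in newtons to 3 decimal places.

N=3 nodes, M=3 members, R=3 reactions → 2N=6, M+R=6
member 0 (0-1): L=5.0931, (cx,cy)=(0.7296,0.6839)
member 1 (0-2): L=8.7000, (cx,cy)=(1.0000,0.0000)
member 2 (1-2): L=6.0804, (cx,cy)=(0.8197,-0.5728)
solve A·x = −loads:
  F[0-1] = -1694.8330 N (compression)
  F[0-2] = +749.2983 N (tension)
  F[1-2] = -914.1353 N (compression)
  Rx@0 = +487.2700 N
  Ry@0 = +1159.0332 N
  Ry@2 = +523.6368 N

-1694.833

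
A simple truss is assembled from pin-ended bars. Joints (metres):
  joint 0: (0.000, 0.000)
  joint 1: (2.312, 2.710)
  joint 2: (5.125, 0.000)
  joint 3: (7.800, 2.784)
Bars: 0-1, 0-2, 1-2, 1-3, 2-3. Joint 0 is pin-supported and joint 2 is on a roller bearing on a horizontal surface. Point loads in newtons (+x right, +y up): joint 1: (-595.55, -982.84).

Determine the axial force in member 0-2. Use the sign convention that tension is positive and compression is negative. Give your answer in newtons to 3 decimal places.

N=4 nodes, M=5 members, R=3 reactions → 2N=8, M+R=8
member 0 (0-1): L=3.5622, (cx,cy)=(0.6490,0.7608)
member 1 (0-2): L=5.1250, (cx,cy)=(1.0000,0.0000)
member 2 (1-2): L=3.9060, (cx,cy)=(0.7202,-0.6938)
member 3 (1-3): L=5.4885, (cx,cy)=(0.9999,0.0135)
member 4 (2-3): L=3.8609, (cx,cy)=(0.6928,0.7211)
solve A·x = −loads:
  F[0-1] = -1123.0531 N (compression)
  F[0-2] = +133.3481 N (tension)
  F[1-2] = -185.1624 N (compression)
  F[1-3] = -0.0000 N (compression)
  F[2-3] = +0.0000 N (tension)
  Rx@0 = +595.5500 N
  Ry@0 = +854.3745 N
  Ry@2 = +128.4655 N

133.348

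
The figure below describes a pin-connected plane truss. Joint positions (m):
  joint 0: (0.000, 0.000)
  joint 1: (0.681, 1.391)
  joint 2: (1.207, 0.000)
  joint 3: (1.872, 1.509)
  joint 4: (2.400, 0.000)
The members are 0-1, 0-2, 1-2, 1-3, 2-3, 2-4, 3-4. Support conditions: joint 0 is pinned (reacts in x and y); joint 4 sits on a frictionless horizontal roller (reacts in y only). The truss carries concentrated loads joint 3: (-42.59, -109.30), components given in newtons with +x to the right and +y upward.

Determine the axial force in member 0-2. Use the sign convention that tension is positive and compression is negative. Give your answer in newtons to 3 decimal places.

N=5 nodes, M=7 members, R=3 reactions → 2N=10, M+R=10
member 0 (0-1): L=1.5488, (cx,cy)=(0.4397,0.8981)
member 1 (0-2): L=1.2070, (cx,cy)=(1.0000,0.0000)
member 2 (1-2): L=1.4871, (cx,cy)=(0.3537,-0.9354)
member 3 (1-3): L=1.1968, (cx,cy)=(0.9951,0.0986)
member 4 (2-3): L=1.6490, (cx,cy)=(0.4033,0.9151)
member 5 (2-4): L=1.1930, (cx,cy)=(1.0000,0.0000)
member 6 (3-4): L=1.5987, (cx,cy)=(0.3303,-0.9439)
solve A·x = −loads:
  F[0-1] = -56.5885 N (compression)
  F[0-2] = -17.7076 N (compression)
  F[1-2] = +49.8342 N (tension)
  F[1-3] = -42.7170 N (compression)
  F[2-3] = -50.9384 N (compression)
  F[2-4] = +20.4606 N (tension)
  F[3-4] = -61.9518 N (compression)
  Rx@0 = +42.5900 N
  Ry@0 = +50.8245 N
  Ry@4 = +58.4755 N

-17.708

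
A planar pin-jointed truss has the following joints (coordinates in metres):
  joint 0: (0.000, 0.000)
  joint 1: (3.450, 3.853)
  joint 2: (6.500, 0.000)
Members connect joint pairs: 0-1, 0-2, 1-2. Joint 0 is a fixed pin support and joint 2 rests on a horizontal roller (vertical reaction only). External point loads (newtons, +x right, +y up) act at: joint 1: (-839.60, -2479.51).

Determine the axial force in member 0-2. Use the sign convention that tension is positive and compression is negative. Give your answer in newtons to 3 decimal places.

647.805

N=3 nodes, M=3 members, R=3 reactions → 2N=6, M+R=6
member 0 (0-1): L=5.1719, (cx,cy)=(0.6671,0.7450)
member 1 (0-2): L=6.5000, (cx,cy)=(1.0000,0.0000)
member 2 (1-2): L=4.9141, (cx,cy)=(0.6207,-0.7841)
solve A·x = −loads:
  F[0-1] = -2229.7530 N (compression)
  F[0-2] = +647.8053 N (tension)
  F[1-2] = -1043.7252 N (compression)
  Rx@0 = +839.6000 N
  Ry@0 = +1661.1514 N
  Ry@2 = +818.3586 N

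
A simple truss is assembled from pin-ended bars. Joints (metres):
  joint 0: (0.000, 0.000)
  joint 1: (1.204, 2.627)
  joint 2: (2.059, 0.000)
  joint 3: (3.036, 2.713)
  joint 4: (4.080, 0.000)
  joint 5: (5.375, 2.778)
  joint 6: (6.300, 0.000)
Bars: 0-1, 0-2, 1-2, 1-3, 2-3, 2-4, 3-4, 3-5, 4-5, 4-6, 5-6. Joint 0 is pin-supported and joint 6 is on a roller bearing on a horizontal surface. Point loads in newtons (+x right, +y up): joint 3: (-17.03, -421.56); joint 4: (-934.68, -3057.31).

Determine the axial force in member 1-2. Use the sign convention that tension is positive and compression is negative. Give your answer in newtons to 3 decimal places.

1320.698

N=7 nodes, M=11 members, R=3 reactions → 2N=14, M+R=14
member 0 (0-1): L=2.8898, (cx,cy)=(0.4166,0.9091)
member 1 (0-2): L=2.0590, (cx,cy)=(1.0000,0.0000)
member 2 (1-2): L=2.7626, (cx,cy)=(0.3095,-0.9509)
member 3 (1-3): L=1.8340, (cx,cy)=(0.9989,0.0469)
member 4 (2-3): L=2.8836, (cx,cy)=(0.3388,0.9409)
member 5 (2-4): L=2.0210, (cx,cy)=(1.0000,0.0000)
member 6 (3-4): L=2.9069, (cx,cy)=(0.3591,-0.9333)
member 7 (3-5): L=2.3399, (cx,cy)=(0.9996,0.0278)
member 8 (4-5): L=3.0650, (cx,cy)=(0.4225,0.9064)
member 9 (4-6): L=2.2200, (cx,cy)=(1.0000,0.0000)
member 10 (5-6): L=2.9280, (cx,cy)=(0.3159,-0.9488)
solve A·x = −loads:
  F[0-1] = -1433.4202 N (compression)
  F[0-2] = -354.4858 N (compression)
  F[1-2] = +1320.6981 N (tension)
  F[1-3] = -1007.0710 N (compression)
  F[2-3] = -1334.8077 N (compression)
  F[2-4] = +506.5097 N (tension)
  F[3-4] = +892.0829 N (tension)
  F[3-5] = -1762.2528 N (compression)
  F[4-5] = +2454.5969 N (tension)
  F[4-6] = +724.4802 N (tension)
  F[5-6] = -2293.2367 N (compression)
  Rx@0 = +951.7100 N
  Ry@0 = +1303.0798 N
  Ry@6 = +2175.7902 N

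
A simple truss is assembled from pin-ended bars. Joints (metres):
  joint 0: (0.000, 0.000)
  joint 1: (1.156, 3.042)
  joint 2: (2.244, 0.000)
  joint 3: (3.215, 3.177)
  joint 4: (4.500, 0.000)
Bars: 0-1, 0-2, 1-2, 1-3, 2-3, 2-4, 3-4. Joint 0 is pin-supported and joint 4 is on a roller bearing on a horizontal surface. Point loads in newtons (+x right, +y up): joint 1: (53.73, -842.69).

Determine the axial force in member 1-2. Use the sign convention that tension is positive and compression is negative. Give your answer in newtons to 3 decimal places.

N=5 nodes, M=7 members, R=3 reactions → 2N=10, M+R=10
member 0 (0-1): L=3.2542, (cx,cy)=(0.3552,0.9348)
member 1 (0-2): L=2.2440, (cx,cy)=(1.0000,0.0000)
member 2 (1-2): L=3.2307, (cx,cy)=(0.3368,-0.9416)
member 3 (1-3): L=2.0634, (cx,cy)=(0.9979,0.0654)
member 4 (2-3): L=3.3221, (cx,cy)=(0.2923,0.9563)
member 5 (2-4): L=2.2560, (cx,cy)=(1.0000,0.0000)
member 6 (3-4): L=3.4270, (cx,cy)=(0.3750,-0.9270)
solve A·x = −loads:
  F[0-1] = -631.0481 N (compression)
  F[0-2] = +277.8963 N (tension)
  F[1-2] = -281.2375 N (compression)
  F[1-3] = -183.5779 N (compression)
  F[2-3] = +276.9020 N (tension)
  F[2-4] = +102.2496 N (tension)
  F[3-4] = -272.6947 N (compression)
  Rx@0 = -53.7300 N
  Ry@0 = +589.8908 N
  Ry@4 = +252.7992 N

-281.238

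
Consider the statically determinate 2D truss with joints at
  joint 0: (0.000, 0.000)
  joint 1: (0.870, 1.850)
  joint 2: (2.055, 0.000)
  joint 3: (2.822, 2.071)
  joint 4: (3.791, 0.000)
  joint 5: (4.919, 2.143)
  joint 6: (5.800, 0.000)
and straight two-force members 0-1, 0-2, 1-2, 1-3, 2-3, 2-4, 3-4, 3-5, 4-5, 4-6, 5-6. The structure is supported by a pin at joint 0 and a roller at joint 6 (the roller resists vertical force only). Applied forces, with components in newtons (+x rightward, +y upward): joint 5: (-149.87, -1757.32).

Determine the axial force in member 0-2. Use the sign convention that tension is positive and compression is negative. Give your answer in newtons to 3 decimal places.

N=7 nodes, M=11 members, R=3 reactions → 2N=14, M+R=14
member 0 (0-1): L=2.0444, (cx,cy)=(0.4256,0.9049)
member 1 (0-2): L=2.0550, (cx,cy)=(1.0000,0.0000)
member 2 (1-2): L=2.1970, (cx,cy)=(0.5394,-0.8421)
member 3 (1-3): L=1.9645, (cx,cy)=(0.9937,0.1125)
member 4 (2-3): L=2.2085, (cx,cy)=(0.3473,0.9378)
member 5 (2-4): L=1.7360, (cx,cy)=(1.0000,0.0000)
member 6 (3-4): L=2.2865, (cx,cy)=(0.4238,-0.9058)
member 7 (3-5): L=2.0982, (cx,cy)=(0.9994,0.0343)
member 8 (4-5): L=2.4217, (cx,cy)=(0.4658,0.8849)
member 9 (4-6): L=2.0090, (cx,cy)=(1.0000,0.0000)
member 10 (5-6): L=2.3170, (cx,cy)=(0.3802,-0.9249)
solve A·x = −loads:
  F[0-1] = -356.1661 N (compression)
  F[0-2] = +1.7006 N (tension)
  F[1-2] = +337.8742 N (tension)
  F[1-3] = -335.9446 N (compression)
  F[2-3] = -303.3972 N (compression)
  F[2-4] = +289.3117 N (tension)
  F[3-4] = +333.8292 N (tension)
  F[3-5] = -580.9991 N (compression)
  F[4-5] = -341.6978 N (compression)
  F[4-6] = +589.9431 N (tension)
  F[5-6] = -1551.5477 N (compression)
  Rx@0 = +149.8700 N
  Ry@0 = +322.3052 N
  Ry@6 = +1435.0148 N

1.701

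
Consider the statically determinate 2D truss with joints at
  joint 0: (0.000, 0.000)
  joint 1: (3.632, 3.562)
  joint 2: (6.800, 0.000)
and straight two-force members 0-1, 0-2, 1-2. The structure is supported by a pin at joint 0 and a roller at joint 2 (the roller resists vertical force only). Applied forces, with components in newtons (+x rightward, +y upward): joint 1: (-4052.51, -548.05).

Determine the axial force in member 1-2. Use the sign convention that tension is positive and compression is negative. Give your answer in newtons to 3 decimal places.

N=3 nodes, M=3 members, R=3 reactions → 2N=6, M+R=6
member 0 (0-1): L=5.0872, (cx,cy)=(0.7140,0.7002)
member 1 (0-2): L=6.8000, (cx,cy)=(1.0000,0.0000)
member 2 (1-2): L=4.7670, (cx,cy)=(0.6646,-0.7472)
solve A·x = −loads:
  F[0-1] = -3396.3865 N (compression)
  F[0-2] = -1627.6484 N (compression)
  F[1-2] = +2449.1674 N (tension)
  Rx@0 = +4052.5100 N
  Ry@0 = +2378.1269 N
  Ry@2 = -1830.0769 N

2449.167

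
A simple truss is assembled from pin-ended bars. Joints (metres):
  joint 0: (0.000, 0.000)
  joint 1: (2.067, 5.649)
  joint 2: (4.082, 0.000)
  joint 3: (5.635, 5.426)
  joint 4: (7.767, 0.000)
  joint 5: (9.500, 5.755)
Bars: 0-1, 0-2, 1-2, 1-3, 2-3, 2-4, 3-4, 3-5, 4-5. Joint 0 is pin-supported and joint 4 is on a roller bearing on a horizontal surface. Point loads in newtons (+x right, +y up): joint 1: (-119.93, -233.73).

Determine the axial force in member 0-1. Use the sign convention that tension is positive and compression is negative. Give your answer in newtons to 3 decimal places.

N=6 nodes, M=9 members, R=3 reactions → 2N=12, M+R=12
member 0 (0-1): L=6.0153, (cx,cy)=(0.3436,0.9391)
member 1 (0-2): L=4.0820, (cx,cy)=(1.0000,0.0000)
member 2 (1-2): L=5.9976, (cx,cy)=(0.3360,-0.9419)
member 3 (1-3): L=3.5750, (cx,cy)=(0.9981,-0.0624)
member 4 (2-3): L=5.6439, (cx,cy)=(0.2752,0.9614)
member 5 (2-4): L=3.6850, (cx,cy)=(1.0000,0.0000)
member 6 (3-4): L=5.8298, (cx,cy)=(0.3657,-0.9307)
member 7 (3-5): L=3.8790, (cx,cy)=(0.9964,0.0848)
member 8 (4-5): L=6.0103, (cx,cy)=(0.2883,0.9575)
solve A·x = −loads:
  F[0-1] = -275.5324 N (compression)
  F[0-2] = -25.2503 N (compression)
  F[1-2] = +25.4608 N (tension)
  F[1-3] = +16.7289 N (tension)
  F[2-3] = -24.9438 N (compression)
  F[2-4] = -9.8327 N (compression)
  F[3-4] = +26.8869 N (tension)
  F[3-5] = -0.0000 N (compression)
  F[4-5] = +0.0000 N (tension)
  Rx@0 = +119.9300 N
  Ry@0 = +258.7544 N
  Ry@4 = -25.0244 N

-275.532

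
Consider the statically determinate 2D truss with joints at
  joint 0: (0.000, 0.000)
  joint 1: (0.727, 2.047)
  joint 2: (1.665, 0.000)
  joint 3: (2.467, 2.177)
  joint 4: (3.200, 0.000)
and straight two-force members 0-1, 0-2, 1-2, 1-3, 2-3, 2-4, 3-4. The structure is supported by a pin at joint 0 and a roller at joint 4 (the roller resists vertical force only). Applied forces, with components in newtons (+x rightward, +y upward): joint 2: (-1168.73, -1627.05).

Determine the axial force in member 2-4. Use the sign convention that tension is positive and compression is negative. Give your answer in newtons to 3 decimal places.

N=5 nodes, M=7 members, R=3 reactions → 2N=10, M+R=10
member 0 (0-1): L=2.1723, (cx,cy)=(0.3347,0.9423)
member 1 (0-2): L=1.6650, (cx,cy)=(1.0000,0.0000)
member 2 (1-2): L=2.2517, (cx,cy)=(0.4166,-0.9091)
member 3 (1-3): L=1.7448, (cx,cy)=(0.9972,0.0745)
member 4 (2-3): L=2.3200, (cx,cy)=(0.3457,0.9384)
member 5 (2-4): L=1.5350, (cx,cy)=(1.0000,0.0000)
member 6 (3-4): L=2.2971, (cx,cy)=(0.3191,-0.9477)
solve A·x = −loads:
  F[0-1] = -828.2365 N (compression)
  F[0-2] = -891.5411 N (compression)
  F[1-2] = +808.0696 N (tension)
  F[1-3] = -615.5239 N (compression)
  F[2-3] = +951.0669 N (tension)
  F[2-4] = +285.0432 N (tension)
  F[3-4] = -893.2737 N (compression)
  Rx@0 = +1168.7300 N
  Ry@0 = +780.4755 N
  Ry@4 = +846.5745 N

285.043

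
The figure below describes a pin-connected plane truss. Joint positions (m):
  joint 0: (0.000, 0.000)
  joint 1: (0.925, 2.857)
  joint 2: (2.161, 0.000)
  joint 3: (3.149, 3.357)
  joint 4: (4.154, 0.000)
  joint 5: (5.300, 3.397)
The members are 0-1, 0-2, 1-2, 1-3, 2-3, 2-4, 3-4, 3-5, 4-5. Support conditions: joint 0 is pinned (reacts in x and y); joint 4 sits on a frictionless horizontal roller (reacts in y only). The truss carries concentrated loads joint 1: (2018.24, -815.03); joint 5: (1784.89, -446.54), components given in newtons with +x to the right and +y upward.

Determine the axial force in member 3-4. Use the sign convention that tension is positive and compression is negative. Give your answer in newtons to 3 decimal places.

N=6 nodes, M=9 members, R=3 reactions → 2N=12, M+R=12
member 0 (0-1): L=3.0030, (cx,cy)=(0.3080,0.9514)
member 1 (0-2): L=2.1610, (cx,cy)=(1.0000,0.0000)
member 2 (1-2): L=3.1129, (cx,cy)=(0.3971,-0.9178)
member 3 (1-3): L=2.2795, (cx,cy)=(0.9756,0.2193)
member 4 (2-3): L=3.4994, (cx,cy)=(0.2823,0.9593)
member 5 (2-4): L=1.9930, (cx,cy)=(1.0000,0.0000)
member 6 (3-4): L=3.5042, (cx,cy)=(0.2868,-0.9580)
member 7 (3-5): L=2.1514, (cx,cy)=(0.9998,0.0186)
member 8 (4-5): L=3.5851, (cx,cy)=(0.3197,0.9475)
solve A·x = −loads:
  F[0-1] = +2456.8120 N (tension)
  F[0-2] = +3046.3724 N (tension)
  F[1-2] = -3411.9059 N (compression)
  F[1-3] = +95.5675 N (tension)
  F[2-3] = +3264.2297 N (tension)
  F[2-4] = +770.0386 N (tension)
  F[3-4] = -3252.8151 N (compression)
  F[3-5] = +1948.0891 N (tension)
  F[4-5] = -509.4917 N (compression)
  Rx@0 = -3803.1300 N
  Ry@0 = -2337.3582 N
  Ry@4 = +3598.9282 N

-3252.815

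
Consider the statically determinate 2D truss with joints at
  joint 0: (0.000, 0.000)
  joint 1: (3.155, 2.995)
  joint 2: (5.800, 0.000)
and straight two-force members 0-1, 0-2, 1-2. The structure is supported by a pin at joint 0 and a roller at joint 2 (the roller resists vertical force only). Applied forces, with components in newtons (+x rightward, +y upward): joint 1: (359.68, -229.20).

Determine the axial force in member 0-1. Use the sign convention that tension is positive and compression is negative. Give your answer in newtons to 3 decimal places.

117.953

N=3 nodes, M=3 members, R=3 reactions → 2N=6, M+R=6
member 0 (0-1): L=4.3502, (cx,cy)=(0.7253,0.6885)
member 1 (0-2): L=5.8000, (cx,cy)=(1.0000,0.0000)
member 2 (1-2): L=3.9958, (cx,cy)=(0.6620,-0.7495)
solve A·x = −loads:
  F[0-1] = +117.9533 N (tension)
  F[0-2] = +274.1335 N (tension)
  F[1-2] = -414.1285 N (compression)
  Rx@0 = -359.6800 N
  Ry@0 = -81.2082 N
  Ry@2 = +310.4082 N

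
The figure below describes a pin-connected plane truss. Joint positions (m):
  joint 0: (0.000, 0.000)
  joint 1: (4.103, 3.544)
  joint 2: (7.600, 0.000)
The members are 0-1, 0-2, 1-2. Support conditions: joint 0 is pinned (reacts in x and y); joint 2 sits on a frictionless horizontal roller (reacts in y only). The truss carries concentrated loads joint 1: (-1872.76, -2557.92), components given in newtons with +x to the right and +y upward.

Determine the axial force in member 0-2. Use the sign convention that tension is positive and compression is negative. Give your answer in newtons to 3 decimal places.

N=3 nodes, M=3 members, R=3 reactions → 2N=6, M+R=6
member 0 (0-1): L=5.4217, (cx,cy)=(0.7568,0.6537)
member 1 (0-2): L=7.6000, (cx,cy)=(1.0000,0.0000)
member 2 (1-2): L=4.9788, (cx,cy)=(0.7024,-0.7118)
solve A·x = −loads:
  F[0-1] = -3136.5504 N (compression)
  F[0-2] = +500.9104 N (tension)
  F[1-2] = -713.1706 N (compression)
  Rx@0 = +1872.7600 N
  Ry@0 = +2050.2773 N
  Ry@2 = +507.6427 N

500.910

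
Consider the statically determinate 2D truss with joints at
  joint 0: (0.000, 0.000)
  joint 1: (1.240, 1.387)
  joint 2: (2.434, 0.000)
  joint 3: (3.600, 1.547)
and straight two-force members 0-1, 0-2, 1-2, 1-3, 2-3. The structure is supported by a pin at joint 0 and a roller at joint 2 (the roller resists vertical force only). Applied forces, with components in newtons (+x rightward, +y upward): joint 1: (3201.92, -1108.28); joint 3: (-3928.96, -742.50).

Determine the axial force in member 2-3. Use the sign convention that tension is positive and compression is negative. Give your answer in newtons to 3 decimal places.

N=4 nodes, M=5 members, R=3 reactions → 2N=8, M+R=8
member 0 (0-1): L=1.8605, (cx,cy)=(0.6665,0.7455)
member 1 (0-2): L=2.4340, (cx,cy)=(1.0000,0.0000)
member 2 (1-2): L=1.8301, (cx,cy)=(0.6524,-0.7579)
member 3 (1-3): L=2.3654, (cx,cy)=(0.9977,0.0676)
member 4 (2-3): L=1.9372, (cx,cy)=(0.6019,0.7986)
solve A·x = −loads:
  F[0-1] = -1154.3079 N (compression)
  F[0-2] = +42.3019 N (tension)
  F[1-2] = -644.5250 N (compression)
  F[1-3] = -3558.9185 N (compression)
  F[2-3] = -628.3333 N (compression)
  Rx@0 = +727.0400 N
  Ry@0 = +860.5462 N
  Ry@2 = +990.2338 N

-628.333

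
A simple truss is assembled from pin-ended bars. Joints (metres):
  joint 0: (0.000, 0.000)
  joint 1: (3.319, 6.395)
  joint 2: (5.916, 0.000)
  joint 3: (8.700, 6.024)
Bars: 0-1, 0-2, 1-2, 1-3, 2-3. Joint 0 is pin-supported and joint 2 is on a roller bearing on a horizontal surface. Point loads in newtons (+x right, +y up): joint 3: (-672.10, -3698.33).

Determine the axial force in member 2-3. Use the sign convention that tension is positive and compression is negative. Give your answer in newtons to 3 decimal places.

-3997.846

N=4 nodes, M=5 members, R=3 reactions → 2N=8, M+R=8
member 0 (0-1): L=7.2050, (cx,cy)=(0.4607,0.8876)
member 1 (0-2): L=5.9160, (cx,cy)=(1.0000,0.0000)
member 2 (1-2): L=6.9022, (cx,cy)=(0.3763,-0.9265)
member 3 (1-3): L=5.3938, (cx,cy)=(0.9976,-0.0688)
member 4 (2-3): L=6.6362, (cx,cy)=(0.4195,0.9077)
solve A·x = −loads:
  F[0-1] = +1189.7754 N (tension)
  F[0-2] = -1220.1741 N (compression)
  F[1-2] = -1214.5683 N (compression)
  F[1-3] = +1007.4494 N (tension)
  F[2-3] = -3997.8456 N (compression)
  Rx@0 = +672.1000 N
  Ry@0 = -1056.0210 N
  Ry@2 = +4754.3510 N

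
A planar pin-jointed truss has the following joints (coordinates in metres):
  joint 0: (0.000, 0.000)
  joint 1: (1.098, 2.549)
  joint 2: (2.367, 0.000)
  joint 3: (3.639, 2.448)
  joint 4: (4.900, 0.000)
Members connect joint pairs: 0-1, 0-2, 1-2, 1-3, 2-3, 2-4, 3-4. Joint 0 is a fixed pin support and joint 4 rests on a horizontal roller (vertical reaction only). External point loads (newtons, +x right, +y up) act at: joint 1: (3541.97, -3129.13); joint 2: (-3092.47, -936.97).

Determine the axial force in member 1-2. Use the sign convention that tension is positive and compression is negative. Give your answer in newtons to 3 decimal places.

-2165.588

N=5 nodes, M=7 members, R=3 reactions → 2N=10, M+R=10
member 0 (0-1): L=2.7754, (cx,cy)=(0.3956,0.9184)
member 1 (0-2): L=2.3670, (cx,cy)=(1.0000,0.0000)
member 2 (1-2): L=2.8474, (cx,cy)=(0.4457,-0.8952)
member 3 (1-3): L=2.5430, (cx,cy)=(0.9992,-0.0397)
member 4 (2-3): L=2.7587, (cx,cy)=(0.4611,0.8874)
member 5 (2-4): L=2.5330, (cx,cy)=(1.0000,0.0000)
member 6 (3-4): L=2.7537, (cx,cy)=(0.4579,-0.8890)
solve A·x = −loads:
  F[0-1] = -1164.7854 N (compression)
  F[0-2] = +910.3061 N (tension)
  F[1-2] = -2165.5879 N (compression)
  F[1-3] = -3040.0422 N (compression)
  F[2-3] = +3240.6280 N (tension)
  F[2-4] = +1543.4587 N (tension)
  F[3-4] = -3370.5086 N (compression)
  Rx@0 = -449.5000 N
  Ry@0 = +1069.7583 N
  Ry@4 = +2996.3417 N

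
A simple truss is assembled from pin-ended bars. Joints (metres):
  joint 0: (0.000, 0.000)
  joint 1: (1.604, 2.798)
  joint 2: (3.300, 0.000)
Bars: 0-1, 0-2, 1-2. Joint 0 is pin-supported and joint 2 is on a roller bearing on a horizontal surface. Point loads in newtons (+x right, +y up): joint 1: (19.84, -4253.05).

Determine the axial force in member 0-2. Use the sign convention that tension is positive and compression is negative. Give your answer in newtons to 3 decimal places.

N=3 nodes, M=3 members, R=3 reactions → 2N=6, M+R=6
member 0 (0-1): L=3.2252, (cx,cy)=(0.4973,0.8676)
member 1 (0-2): L=3.3000, (cx,cy)=(1.0000,0.0000)
member 2 (1-2): L=3.2719, (cx,cy)=(0.5184,-0.8552)
solve A·x = −loads:
  F[0-1] = -2500.1147 N (compression)
  F[0-2] = +1263.2484 N (tension)
  F[1-2] = -2437.0291 N (compression)
  Rx@0 = -19.8400 N
  Ry@0 = +2168.9880 N
  Ry@2 = +2084.0620 N

1263.248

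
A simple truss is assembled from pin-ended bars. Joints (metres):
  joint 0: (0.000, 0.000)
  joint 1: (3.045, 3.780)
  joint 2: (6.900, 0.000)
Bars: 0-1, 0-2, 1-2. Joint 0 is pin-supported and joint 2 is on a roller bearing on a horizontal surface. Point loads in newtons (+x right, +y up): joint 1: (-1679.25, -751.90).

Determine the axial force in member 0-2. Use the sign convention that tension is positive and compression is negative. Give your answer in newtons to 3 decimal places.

N=3 nodes, M=3 members, R=3 reactions → 2N=6, M+R=6
member 0 (0-1): L=4.8539, (cx,cy)=(0.6273,0.7788)
member 1 (0-2): L=6.9000, (cx,cy)=(1.0000,0.0000)
member 2 (1-2): L=5.3990, (cx,cy)=(0.7140,-0.7001)
solve A·x = −loads:
  F[0-1] = -1720.7236 N (compression)
  F[0-2] = -599.7893 N (compression)
  F[1-2] = +840.0194 N (tension)
  Rx@0 = +1679.2500 N
  Ry@0 = +1340.0202 N
  Ry@2 = -588.1202 N

-599.789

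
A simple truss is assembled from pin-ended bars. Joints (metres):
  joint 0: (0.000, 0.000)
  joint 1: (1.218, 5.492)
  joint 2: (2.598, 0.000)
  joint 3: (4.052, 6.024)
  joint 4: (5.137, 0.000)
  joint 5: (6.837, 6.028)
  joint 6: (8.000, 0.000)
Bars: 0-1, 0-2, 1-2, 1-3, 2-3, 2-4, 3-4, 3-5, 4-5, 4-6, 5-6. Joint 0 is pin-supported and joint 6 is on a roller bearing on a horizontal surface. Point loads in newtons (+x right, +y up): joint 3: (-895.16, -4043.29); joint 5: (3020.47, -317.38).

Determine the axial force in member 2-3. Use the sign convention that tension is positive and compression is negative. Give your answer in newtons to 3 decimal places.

N=7 nodes, M=11 members, R=3 reactions → 2N=14, M+R=14
member 0 (0-1): L=5.6254, (cx,cy)=(0.2165,0.9763)
member 1 (0-2): L=2.5980, (cx,cy)=(1.0000,0.0000)
member 2 (1-2): L=5.6627, (cx,cy)=(0.2437,-0.9699)
member 3 (1-3): L=2.8835, (cx,cy)=(0.9828,0.1845)
member 4 (2-3): L=6.1970, (cx,cy)=(0.2346,0.9721)
member 5 (2-4): L=2.5390, (cx,cy)=(1.0000,0.0000)
member 6 (3-4): L=6.1209, (cx,cy)=(0.1773,-0.9842)
member 7 (3-5): L=2.7850, (cx,cy)=(1.0000,0.0014)
member 8 (4-5): L=6.2631, (cx,cy)=(0.2714,0.9625)
member 9 (4-6): L=2.8630, (cx,cy)=(1.0000,0.0000)
member 10 (5-6): L=6.1392, (cx,cy)=(0.1894,-0.9819)
solve A·x = −loads:
  F[0-1] = -450.3160 N (compression)
  F[0-2] = +2222.8108 N (tension)
  F[1-2] = +414.8601 N (tension)
  F[1-3] = -202.0707 N (compression)
  F[2-3] = -413.9068 N (compression)
  F[2-4] = +2421.0267 N (tension)
  F[3-4] = -3659.8203 N (compression)
  F[3-5] = +1248.1866 N (tension)
  F[4-5] = +3742.3579 N (tension)
  F[4-6] = +756.4971 N (tension)
  F[5-6] = -3993.3458 N (compression)
  Rx@0 = -2125.3100 N
  Ry@0 = +439.6341 N
  Ry@6 = +3921.0359 N

-413.907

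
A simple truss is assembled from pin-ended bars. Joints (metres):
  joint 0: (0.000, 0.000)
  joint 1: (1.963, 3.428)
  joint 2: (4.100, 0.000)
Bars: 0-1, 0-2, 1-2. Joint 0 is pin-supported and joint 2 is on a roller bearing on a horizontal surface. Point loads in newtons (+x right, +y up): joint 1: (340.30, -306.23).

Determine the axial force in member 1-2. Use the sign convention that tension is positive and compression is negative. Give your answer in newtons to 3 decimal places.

-508.056

N=3 nodes, M=3 members, R=3 reactions → 2N=6, M+R=6
member 0 (0-1): L=3.9503, (cx,cy)=(0.4969,0.8678)
member 1 (0-2): L=4.1000, (cx,cy)=(1.0000,0.0000)
member 2 (1-2): L=4.0395, (cx,cy)=(0.5290,-0.8486)
solve A·x = −loads:
  F[0-1] = +143.9413 N (tension)
  F[0-2] = +268.7714 N (tension)
  F[1-2] = -508.0557 N (compression)
  Rx@0 = -340.3000 N
  Ry@0 = -124.9109 N
  Ry@2 = +431.1409 N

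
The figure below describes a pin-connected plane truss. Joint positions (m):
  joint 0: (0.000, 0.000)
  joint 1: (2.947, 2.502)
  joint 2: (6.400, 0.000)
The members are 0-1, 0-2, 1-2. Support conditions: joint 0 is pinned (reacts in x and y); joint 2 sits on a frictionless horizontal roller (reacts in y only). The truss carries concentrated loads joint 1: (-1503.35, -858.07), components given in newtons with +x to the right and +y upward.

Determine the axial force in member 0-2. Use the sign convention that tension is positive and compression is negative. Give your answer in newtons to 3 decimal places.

N=3 nodes, M=3 members, R=3 reactions → 2N=6, M+R=6
member 0 (0-1): L=3.8659, (cx,cy)=(0.7623,0.6472)
member 1 (0-2): L=6.4000, (cx,cy)=(1.0000,0.0000)
member 2 (1-2): L=4.2642, (cx,cy)=(0.8098,-0.5867)
solve A·x = −loads:
  F[0-1] = -1623.3975 N (compression)
  F[0-2] = -265.8085 N (compression)
  F[1-2] = +328.2522 N (tension)
  Rx@0 = +1503.3500 N
  Ry@0 = +1050.6715 N
  Ry@2 = -192.6015 N

-265.809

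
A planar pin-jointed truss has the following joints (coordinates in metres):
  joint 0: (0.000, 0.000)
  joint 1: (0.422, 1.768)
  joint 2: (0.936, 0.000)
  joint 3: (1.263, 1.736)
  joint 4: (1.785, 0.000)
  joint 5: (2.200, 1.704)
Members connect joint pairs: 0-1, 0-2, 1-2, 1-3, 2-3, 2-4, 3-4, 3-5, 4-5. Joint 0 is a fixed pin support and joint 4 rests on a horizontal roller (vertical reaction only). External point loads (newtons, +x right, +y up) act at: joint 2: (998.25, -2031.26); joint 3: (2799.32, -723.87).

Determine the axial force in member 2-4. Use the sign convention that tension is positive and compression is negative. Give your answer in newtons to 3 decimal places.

1292.909

N=6 nodes, M=9 members, R=3 reactions → 2N=12, M+R=12
member 0 (0-1): L=1.8177, (cx,cy)=(0.2322,0.9727)
member 1 (0-2): L=0.9360, (cx,cy)=(1.0000,0.0000)
member 2 (1-2): L=1.8412, (cx,cy)=(0.2792,-0.9602)
member 3 (1-3): L=0.8416, (cx,cy)=(0.9993,-0.0380)
member 4 (2-3): L=1.7665, (cx,cy)=(0.1851,0.9827)
member 5 (2-4): L=0.8490, (cx,cy)=(1.0000,0.0000)
member 6 (3-4): L=1.8128, (cx,cy)=(0.2880,-0.9576)
member 7 (3-5): L=0.9375, (cx,cy)=(0.9994,-0.0341)
member 8 (4-5): L=1.7538, (cx,cy)=(0.2366,0.9716)
solve A·x = −loads:
  F[0-1] = +1588.0525 N (tension)
  F[0-2] = +3428.8783 N (tension)
  F[1-2] = -1641.3812 N (compression)
  F[1-3] = +827.5073 N (tension)
  F[2-3] = +3670.8237 N (tension)
  F[2-4] = +1292.9095 N (tension)
  F[3-4] = -4489.9684 N (compression)
  F[3-5] = -0.0000 N (compression)
  F[4-5] = +0.0000 N (tension)
  Rx@0 = -3797.5700 N
  Ry@0 = -1544.6609 N
  Ry@4 = +4299.7909 N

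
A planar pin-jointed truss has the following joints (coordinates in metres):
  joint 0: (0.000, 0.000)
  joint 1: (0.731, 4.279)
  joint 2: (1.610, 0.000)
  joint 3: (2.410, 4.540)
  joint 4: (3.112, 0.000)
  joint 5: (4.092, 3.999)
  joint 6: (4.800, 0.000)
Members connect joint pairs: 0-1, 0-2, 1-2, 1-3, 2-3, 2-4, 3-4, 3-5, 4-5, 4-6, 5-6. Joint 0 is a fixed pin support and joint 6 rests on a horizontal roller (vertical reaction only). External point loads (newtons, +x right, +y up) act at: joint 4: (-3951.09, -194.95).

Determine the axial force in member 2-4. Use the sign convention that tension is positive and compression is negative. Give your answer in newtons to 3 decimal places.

N=7 nodes, M=11 members, R=3 reactions → 2N=14, M+R=14
member 0 (0-1): L=4.3410, (cx,cy)=(0.1684,0.9857)
member 1 (0-2): L=1.6100, (cx,cy)=(1.0000,0.0000)
member 2 (1-2): L=4.3684, (cx,cy)=(0.2012,-0.9795)
member 3 (1-3): L=1.6992, (cx,cy)=(0.9881,0.1536)
member 4 (2-3): L=4.6099, (cx,cy)=(0.1735,0.9848)
member 5 (2-4): L=1.5020, (cx,cy)=(1.0000,0.0000)
member 6 (3-4): L=4.5940, (cx,cy)=(0.1528,-0.9883)
member 7 (3-5): L=1.7669, (cx,cy)=(0.9520,-0.3062)
member 8 (4-5): L=4.1173, (cx,cy)=(0.2380,0.9713)
member 9 (4-6): L=1.6880, (cx,cy)=(1.0000,0.0000)
member 10 (5-6): L=4.0612, (cx,cy)=(0.1743,-0.9847)
solve A·x = −loads:
  F[0-1] = -69.5506 N (compression)
  F[0-2] = -3939.3780 N (compression)
  F[1-2] = +66.0221 N (tension)
  F[1-3] = -25.2971 N (compression)
  F[2-3] = -65.6680 N (compression)
  F[2-4] = -3914.6972 N (compression)
  F[3-4] = +85.4673 N (tension)
  F[3-5] = -51.9481 N (compression)
  F[4-5] = +113.7557 N (tension)
  F[4-6] = +22.3771 N (tension)
  F[5-6] = -128.3582 N (compression)
  Rx@0 = +3951.0900 N
  Ry@0 = +68.5574 N
  Ry@6 = +126.3926 N

-3914.697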